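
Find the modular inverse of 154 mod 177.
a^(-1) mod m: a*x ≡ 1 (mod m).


Use the extended Euclidean algorithm on (177, 154); each row r = 177*s + 154*t:
r=177, s=1, t=0
r=154, s=0, t=1
q=1: r=23, s=1, t=-1   [177*(1) + 154*(-1) = 23]
q=6: r=16, s=-6, t=7   [177*(-6) + 154*(7) = 16]
q=1: r=7, s=7, t=-8   [177*(7) + 154*(-8) = 7]
q=2: r=2, s=-20, t=23   [177*(-20) + 154*(23) = 2]
q=3: r=1, s=67, t=-77   [177*(67) + 154*(-77) = 1]
q=2: r=0, s=-154, t=177   [177*(-154) + 154*(177) = 0]
GCD = 1 with t = -77, so 154*(-77) ≡ 1 (mod 177)
Inverse = -77 mod 177 = 100
Check: 154 * 100 = 15400 ≡ 1 (mod 177)

154^(-1) ≡ 100 (mod 177)


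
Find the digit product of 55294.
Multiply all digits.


5 × 5 × 2 × 9 × 4 = 1800


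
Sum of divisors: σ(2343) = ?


Divisors of 2343: 1, 3, 11, 33, 71, 213, 781, 2343
Sum = 1 + 3 + 11 + 33 + 71 + 213 + 781 + 2343 = 3456

σ(2343) = 3456


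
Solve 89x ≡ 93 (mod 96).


GCD(89, 96) = 1, unique solution
a^(-1) mod 96 = 41
x = 41 * 93 mod 96 = 69

x ≡ 69 (mod 96)


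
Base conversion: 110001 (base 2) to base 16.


110001 (base 2) = 49 (decimal)
49 (decimal) = 31 (base 16)


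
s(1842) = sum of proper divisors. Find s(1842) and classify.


Proper divisors: 1, 2, 3, 6, 307, 614, 921
Sum = 1 + 2 + 3 + 6 + 307 + 614 + 921 = 1854
1854 > 1842 → abundant

s(1842) = 1854 (abundant)


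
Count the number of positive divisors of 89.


89 = 89^1
d(89) = (1+1) = 2

2 divisors


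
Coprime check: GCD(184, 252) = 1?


Euclidean algorithm:
252 = 1 * 184 + 68
184 = 2 * 68 + 48
68 = 1 * 48 + 20
48 = 2 * 20 + 8
20 = 2 * 8 + 4
8 = 2 * 4 + 0
GCD(184, 252) = 4

No, not coprime (GCD = 4)


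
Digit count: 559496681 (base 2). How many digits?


559496681 in base 2 = 100001010110010011110111101001
Number of digits = 30

30 digits (base 2)


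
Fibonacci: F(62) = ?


Sequence: 1, 1, 2, 3, 5, 8, 13, 21, 34, 55, 89, 144, 233, 377, 610, 987, 1597, 2584, 4181, 6765, 10946, 17711, 28657, 46368, 75025, 121393, 196418, 317811, 514229, 832040, 1346269, 2178309, 3524578, 5702887, 9227465, 14930352, 24157817, 39088169, 63245986, 102334155, 165580141, 267914296, 433494437, 701408733, 1134903170, 1836311903, 2971215073, 4807526976, 7778742049, 12586269025, 20365011074, 32951280099, 53316291173, 86267571272, 139583862445, 225851433717, 365435296162, 591286729879, 956722026041, 1548008755920, 2504730781961, 4052739537881
F(62) = 4052739537881


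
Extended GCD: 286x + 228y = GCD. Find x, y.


Tabular extended Euclidean (each row: r = 286*s + 228*t):
r=286, s=1, t=0
r=228, s=0, t=1
q=1: r=58, s=1, t=-1   [286*(1) + 228*(-1) = 58]
q=3: r=54, s=-3, t=4   [286*(-3) + 228*(4) = 54]
q=1: r=4, s=4, t=-5   [286*(4) + 228*(-5) = 4]
q=13: r=2, s=-55, t=69   [286*(-55) + 228*(69) = 2]
q=2: r=0, s=114, t=-143   [286*(114) + 228*(-143) = 0]
GCD = 2; from the row with r=2: x=-55, y=69
Check: 286*(-55) + 228*(69) = -15730 + 15732 = 2

GCD = 2, x = -55, y = 69


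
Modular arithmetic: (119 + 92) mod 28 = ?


119 + 92 = 211
211 mod 28 = 15


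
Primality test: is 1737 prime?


1737 / 3 = 579 (exact division)
1737 is NOT prime.

No, 1737 is not prime


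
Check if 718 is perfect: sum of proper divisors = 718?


Proper divisors of 718: 1, 2, 359
Sum = 1 + 2 + 359 = 362

No, 718 is not perfect (362 ≠ 718)


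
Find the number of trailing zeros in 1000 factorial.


floor(1000/5) = 200
floor(1000/25) = 40
floor(1000/125) = 8
floor(1000/625) = 1
Total = 249

249 trailing zeros


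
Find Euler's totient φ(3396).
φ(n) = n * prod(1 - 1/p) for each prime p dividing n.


3396 = 2^2 × 3 × 283
Prime factors: 2, 3, 283
φ(3396) = 3396 × (1-1/2) × (1-1/3) × (1-1/283)
= 3396 × 1/2 × 2/3 × 282/283 = 1128

φ(3396) = 1128


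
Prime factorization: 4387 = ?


4387 / 41 = 107
107 / 107 = 1
4387 = 41 × 107


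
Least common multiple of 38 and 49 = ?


GCD(38, 49) = 1
LCM = 38*49/1 = 1862/1 = 1862

LCM = 1862


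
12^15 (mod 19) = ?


12^1 mod 19 = 12
12^2 mod 19 = 11
12^3 mod 19 = 18
12^4 mod 19 = 7
12^5 mod 19 = 8
12^6 mod 19 = 1
12^7 mod 19 = 12
12^8 mod 19 = 11
12^9 mod 19 = 18
12^10 mod 19 = 7
12^11 mod 19 = 8
12^12 mod 19 = 1
12^13 mod 19 = 12
12^14 mod 19 = 11
12^15 mod 19 = 18


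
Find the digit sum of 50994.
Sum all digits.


5 + 0 + 9 + 9 + 4 = 27


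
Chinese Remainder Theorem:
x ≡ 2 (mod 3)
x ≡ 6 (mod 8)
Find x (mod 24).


M = 3*8 = 24
M1 = M/3 = 8, M2 = M/8 = 3
M1^(-1) mod 3 = 2, M2^(-1) mod 8 = 3
x = 2*8*2 + 6*3*3 = 86
86 mod 24 = 14
Check: 14 mod 3 = 2 ✓, 14 mod 8 = 6 ✓

x ≡ 14 (mod 24)


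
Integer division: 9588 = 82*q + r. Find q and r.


9588 = 82 * 116 + 76
Check: 9512 + 76 = 9588

q = 116, r = 76


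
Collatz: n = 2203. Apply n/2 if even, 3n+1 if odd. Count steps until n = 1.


2203 → 6610 → 3305 → 9916 → 4958 → 2479 → 7438 → 3719 → 11158 → 5579 → 16738 → 8369 → 25108 → 12554 → 6277 → 18832 → 9416 → 4708 → 2354 → 1177 → 3532 → 1766 → 883 → 2650 → 1325 → 3976 → 1988 → 994 → 497 → 1492 → 746 → 373 → 1120 → 560 → 280 → 140 → 70 → 35 → 106 → 53 → 160 → 80 → 40 → 20 → 10 → 5 → 16 → 8 → 4 → 2 → 1
Total steps = 50

50 steps


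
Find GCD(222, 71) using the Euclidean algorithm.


222 = 3 * 71 + 9
71 = 7 * 9 + 8
9 = 1 * 8 + 1
8 = 8 * 1 + 0
GCD = 1


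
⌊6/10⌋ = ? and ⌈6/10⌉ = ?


6/10 = 0.6000
floor = 0
ceil = 1

floor = 0, ceil = 1


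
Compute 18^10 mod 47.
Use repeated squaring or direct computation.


18^1 mod 47 = 18
18^2 mod 47 = 42
18^3 mod 47 = 4
18^4 mod 47 = 25
18^5 mod 47 = 27
18^6 mod 47 = 16
18^7 mod 47 = 6
18^8 mod 47 = 14
18^9 mod 47 = 17
18^10 mod 47 = 24


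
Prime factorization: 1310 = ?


1310 / 2 = 655
655 / 5 = 131
131 / 131 = 1
1310 = 2 × 5 × 131


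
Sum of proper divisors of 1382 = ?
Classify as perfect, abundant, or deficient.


Proper divisors: 1, 2, 691
Sum = 1 + 2 + 691 = 694
694 < 1382 → deficient

s(1382) = 694 (deficient)


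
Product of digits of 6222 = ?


6 × 2 × 2 × 2 = 48


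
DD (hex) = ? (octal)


DD (base 16) = 221 (decimal)
221 (decimal) = 335 (base 8)


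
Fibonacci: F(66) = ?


Sequence: 1, 1, 2, 3, 5, 8, 13, 21, 34, 55, 89, 144, 233, 377, 610, 987, 1597, 2584, 4181, 6765, 10946, 17711, 28657, 46368, 75025, 121393, 196418, 317811, 514229, 832040, 1346269, 2178309, 3524578, 5702887, 9227465, 14930352, 24157817, 39088169, 63245986, 102334155, 165580141, 267914296, 433494437, 701408733, 1134903170, 1836311903, 2971215073, 4807526976, 7778742049, 12586269025, 20365011074, 32951280099, 53316291173, 86267571272, 139583862445, 225851433717, 365435296162, 591286729879, 956722026041, 1548008755920, 2504730781961, 4052739537881, 6557470319842, 10610209857723, 17167680177565, 27777890035288
F(66) = 27777890035288


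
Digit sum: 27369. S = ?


2 + 7 + 3 + 6 + 9 = 27


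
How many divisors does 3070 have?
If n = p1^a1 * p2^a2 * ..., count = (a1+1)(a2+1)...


3070 = 2^1 × 5^1 × 307^1
d(3070) = (1+1) × (1+1) × (1+1) = 8

8 divisors


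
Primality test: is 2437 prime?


Check divisors up to sqrt(2437) = 49.3660
No divisors found.
2437 is prime.

Yes, 2437 is prime


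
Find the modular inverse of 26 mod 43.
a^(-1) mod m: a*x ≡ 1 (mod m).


Use the extended Euclidean algorithm on (43, 26); each row r = 43*s + 26*t:
r=43, s=1, t=0
r=26, s=0, t=1
q=1: r=17, s=1, t=-1   [43*(1) + 26*(-1) = 17]
q=1: r=9, s=-1, t=2   [43*(-1) + 26*(2) = 9]
q=1: r=8, s=2, t=-3   [43*(2) + 26*(-3) = 8]
q=1: r=1, s=-3, t=5   [43*(-3) + 26*(5) = 1]
q=8: r=0, s=26, t=-43   [43*(26) + 26*(-43) = 0]
GCD = 1 with t = 5, so 26*(5) ≡ 1 (mod 43)
Inverse = 5 mod 43 = 5
Check: 26 * 5 = 130 ≡ 1 (mod 43)

26^(-1) ≡ 5 (mod 43)


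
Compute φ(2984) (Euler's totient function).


2984 = 2^3 × 373
Prime factors: 2, 373
φ(2984) = 2984 × (1-1/2) × (1-1/373)
= 2984 × 1/2 × 372/373 = 1488

φ(2984) = 1488


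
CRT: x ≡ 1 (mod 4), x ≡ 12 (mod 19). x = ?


M = 4*19 = 76
M1 = M/4 = 19, M2 = M/19 = 4
M1^(-1) mod 4 = 3, M2^(-1) mod 19 = 5
x = 1*19*3 + 12*4*5 = 297
297 mod 76 = 69
Check: 69 mod 4 = 1 ✓, 69 mod 19 = 12 ✓

x ≡ 69 (mod 76)


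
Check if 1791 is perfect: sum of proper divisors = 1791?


Proper divisors of 1791: 1, 3, 9, 199, 597
Sum = 1 + 3 + 9 + 199 + 597 = 809

No, 1791 is not perfect (809 ≠ 1791)


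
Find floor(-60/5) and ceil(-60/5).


-60/5 = -12.0000
floor = -12
ceil = -12

floor = -12, ceil = -12


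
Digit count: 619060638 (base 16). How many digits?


619060638 in base 16 = 24E61D9E
Number of digits = 8

8 digits (base 16)


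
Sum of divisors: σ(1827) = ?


Divisors of 1827: 1, 3, 7, 9, 21, 29, 63, 87, 203, 261, 609, 1827
Sum = 1 + 3 + 7 + 9 + 21 + 29 + 63 + 87 + 203 + 261 + 609 + 1827 = 3120

σ(1827) = 3120


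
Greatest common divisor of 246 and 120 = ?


246 = 2 * 120 + 6
120 = 20 * 6 + 0
GCD = 6


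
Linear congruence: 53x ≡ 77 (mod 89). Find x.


GCD(53, 89) = 1, unique solution
a^(-1) mod 89 = 42
x = 42 * 77 mod 89 = 30

x ≡ 30 (mod 89)


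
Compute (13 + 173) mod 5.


13 + 173 = 186
186 mod 5 = 1


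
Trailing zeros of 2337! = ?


floor(2337/5) = 467
floor(2337/25) = 93
floor(2337/125) = 18
floor(2337/625) = 3
Total = 581

581 trailing zeros


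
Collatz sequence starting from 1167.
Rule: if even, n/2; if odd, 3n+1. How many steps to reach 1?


1167 → 3502 → 1751 → 5254 → 2627 → 7882 → 3941 → 11824 → 5912 → 2956 → 1478 → 739 → 2218 → 1109 → 3328 → 1664 → 832 → 416 → 208 → 104 → 52 → 26 → 13 → 40 → 20 → 10 → 5 → 16 → 8 → 4 → 2 → 1
Total steps = 31

31 steps


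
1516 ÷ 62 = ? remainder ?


1516 = 62 * 24 + 28
Check: 1488 + 28 = 1516

q = 24, r = 28


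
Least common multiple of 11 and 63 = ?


GCD(11, 63) = 1
LCM = 11*63/1 = 693/1 = 693

LCM = 693


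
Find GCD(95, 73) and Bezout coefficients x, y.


Tabular extended Euclidean (each row: r = 95*s + 73*t):
r=95, s=1, t=0
r=73, s=0, t=1
q=1: r=22, s=1, t=-1   [95*(1) + 73*(-1) = 22]
q=3: r=7, s=-3, t=4   [95*(-3) + 73*(4) = 7]
q=3: r=1, s=10, t=-13   [95*(10) + 73*(-13) = 1]
q=7: r=0, s=-73, t=95   [95*(-73) + 73*(95) = 0]
GCD = 1; from the row with r=1: x=10, y=-13
Check: 95*(10) + 73*(-13) = 950 - 949 = 1

GCD = 1, x = 10, y = -13


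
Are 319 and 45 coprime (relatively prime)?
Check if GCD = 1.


Euclidean algorithm:
319 = 7 * 45 + 4
45 = 11 * 4 + 1
4 = 4 * 1 + 0
GCD(319, 45) = 1

Yes, coprime (GCD = 1)


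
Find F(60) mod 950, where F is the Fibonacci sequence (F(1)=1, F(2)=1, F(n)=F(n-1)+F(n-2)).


F(k) mod 950 for k=1..60:
1, 1, 2, 3, 5, 8, 13, 21, 34, 55, 89, 144, 233, 377, 610, 37, 647, 684, 381, 115, 496, 611, 157, 768, 925, 743, 718, 511, 279, 790, 119, 909, 78, 37, 115, 152, 267, 419, 686, 155, 841, 46, 887, 933, 870, 853, 773, 676, 499, 225, 724, 949, 723, 722, 495, 267, 762, 79, 841, 920
F(60) mod 950 = 920


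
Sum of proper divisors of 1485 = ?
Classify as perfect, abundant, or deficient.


Proper divisors: 1, 3, 5, 9, 11, 15, 27, 33, 45, 55, 99, 135, 165, 297, 495
Sum = 1 + 3 + 5 + 9 + 11 + 15 + 27 + 33 + 45 + 55 + 99 + 135 + 165 + 297 + 495 = 1395
1395 < 1485 → deficient

s(1485) = 1395 (deficient)


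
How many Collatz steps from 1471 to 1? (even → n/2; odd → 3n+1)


1471 → 4414 → 2207 → 6622 → 3311 → 9934 → 4967 → 14902 → 7451 → 22354 → 11177 → 33532 → 16766 → 8383 → 25150 → 12575 → 37726 → 18863 → 56590 → 28295 → 84886 → 42443 → 127330 → 63665 → 190996 → 95498 → 47749 → 143248 → 71624 → 35812 → 17906 → 8953 → 26860 → 13430 → 6715 → 20146 → 10073 → 30220 → 15110 → 7555 → 22666 → 11333 → 34000 → 17000 → 8500 → 4250 → 2125 → 6376 → 3188 → 1594 → 797 → 2392 → 1196 → 598 → 299 → 898 → 449 → 1348 → 674 → 337 → 1012 → 506 → 253 → 760 → 380 → 190 → 95 → 286 → 143 → 430 → 215 → 646 → 323 → 970 → 485 → 1456 → 728 → 364 → 182 → 91 → 274 → 137 → 412 → 206 → 103 → 310 → 155 → 466 → 233 → 700 → 350 → 175 → 526 → 263 → 790 → 395 → 1186 → 593 → 1780 → 890 → 445 → 1336 → 668 → 334 → 167 → 502 → 251 → 754 → 377 → 1132 → 566 → 283 → 850 → 425 → 1276 → 638 → 319 → 958 → 479 → 1438 → 719 → 2158 → 1079 → 3238 → 1619 → 4858 → 2429 → 7288 → 3644 → 1822 → 911 → 2734 → 1367 → 4102 → 2051 → 6154 → 3077 → 9232 → 4616 → 2308 → 1154 → 577 → 1732 → 866 → 433 → 1300 → 650 → 325 → 976 → 488 → 244 → 122 → 61 → 184 → 92 → 46 → 23 → 70 → 35 → 106 → 53 → 160 → 80 → 40 → 20 → 10 → 5 → 16 → 8 → 4 → 2 → 1
Total steps = 171

171 steps


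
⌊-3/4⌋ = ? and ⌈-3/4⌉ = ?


-3/4 = -0.7500
floor = -1
ceil = 0

floor = -1, ceil = 0


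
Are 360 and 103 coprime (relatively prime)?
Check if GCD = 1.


Euclidean algorithm:
360 = 3 * 103 + 51
103 = 2 * 51 + 1
51 = 51 * 1 + 0
GCD(360, 103) = 1

Yes, coprime (GCD = 1)


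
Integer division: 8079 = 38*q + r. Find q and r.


8079 = 38 * 212 + 23
Check: 8056 + 23 = 8079

q = 212, r = 23


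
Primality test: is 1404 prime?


1404 / 2 = 702 (exact division)
1404 is NOT prime.

No, 1404 is not prime


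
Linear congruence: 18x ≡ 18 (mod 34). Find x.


GCD(18, 34) = 2 divides 18
Divide: 9x ≡ 9 (mod 17)
x ≡ 1 (mod 17)


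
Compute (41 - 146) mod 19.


41 - 146 = -105
-105 mod 19 = 9


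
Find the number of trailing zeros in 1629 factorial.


floor(1629/5) = 325
floor(1629/25) = 65
floor(1629/125) = 13
floor(1629/625) = 2
Total = 405

405 trailing zeros


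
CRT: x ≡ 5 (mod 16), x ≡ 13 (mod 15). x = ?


M = 16*15 = 240
M1 = M/16 = 15, M2 = M/15 = 16
M1^(-1) mod 16 = 15, M2^(-1) mod 15 = 1
x = 5*15*15 + 13*16*1 = 1333
1333 mod 240 = 133
Check: 133 mod 16 = 5 ✓, 133 mod 15 = 13 ✓

x ≡ 133 (mod 240)


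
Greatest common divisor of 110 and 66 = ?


110 = 1 * 66 + 44
66 = 1 * 44 + 22
44 = 2 * 22 + 0
GCD = 22


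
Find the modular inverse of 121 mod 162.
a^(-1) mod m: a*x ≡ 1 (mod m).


Use the extended Euclidean algorithm on (162, 121); each row r = 162*s + 121*t:
r=162, s=1, t=0
r=121, s=0, t=1
q=1: r=41, s=1, t=-1   [162*(1) + 121*(-1) = 41]
q=2: r=39, s=-2, t=3   [162*(-2) + 121*(3) = 39]
q=1: r=2, s=3, t=-4   [162*(3) + 121*(-4) = 2]
q=19: r=1, s=-59, t=79   [162*(-59) + 121*(79) = 1]
q=2: r=0, s=121, t=-162   [162*(121) + 121*(-162) = 0]
GCD = 1 with t = 79, so 121*(79) ≡ 1 (mod 162)
Inverse = 79 mod 162 = 79
Check: 121 * 79 = 9559 ≡ 1 (mod 162)

121^(-1) ≡ 79 (mod 162)


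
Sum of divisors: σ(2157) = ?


Divisors of 2157: 1, 3, 719, 2157
Sum = 1 + 3 + 719 + 2157 = 2880

σ(2157) = 2880


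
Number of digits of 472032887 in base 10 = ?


472032887 has 9 digits in base 10
floor(log10(472032887)) + 1 = floor(8.6740) + 1 = 9

9 digits (base 10)


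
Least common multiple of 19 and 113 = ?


GCD(19, 113) = 1
LCM = 19*113/1 = 2147/1 = 2147

LCM = 2147


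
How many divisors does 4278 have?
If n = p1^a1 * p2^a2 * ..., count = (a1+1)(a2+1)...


4278 = 2^1 × 3^1 × 23^1 × 31^1
d(4278) = (1+1) × (1+1) × (1+1) × (1+1) = 16

16 divisors


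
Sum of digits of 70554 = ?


7 + 0 + 5 + 5 + 4 = 21


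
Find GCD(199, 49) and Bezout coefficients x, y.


Tabular extended Euclidean (each row: r = 199*s + 49*t):
r=199, s=1, t=0
r=49, s=0, t=1
q=4: r=3, s=1, t=-4   [199*(1) + 49*(-4) = 3]
q=16: r=1, s=-16, t=65   [199*(-16) + 49*(65) = 1]
q=3: r=0, s=49, t=-199   [199*(49) + 49*(-199) = 0]
GCD = 1; from the row with r=1: x=-16, y=65
Check: 199*(-16) + 49*(65) = -3184 + 3185 = 1

GCD = 1, x = -16, y = 65


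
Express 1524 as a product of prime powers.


1524 / 2 = 762
762 / 2 = 381
381 / 3 = 127
127 / 127 = 1
1524 = 2^2 × 3 × 127


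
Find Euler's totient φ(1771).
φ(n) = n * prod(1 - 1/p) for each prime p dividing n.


1771 = 7 × 11 × 23
Prime factors: 7, 11, 23
φ(1771) = 1771 × (1-1/7) × (1-1/11) × (1-1/23)
= 1771 × 6/7 × 10/11 × 22/23 = 1320

φ(1771) = 1320


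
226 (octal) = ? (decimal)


226 (base 8) = 150 (decimal)
150 (decimal) = 150 (base 10)


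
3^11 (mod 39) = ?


3^1 mod 39 = 3
3^2 mod 39 = 9
3^3 mod 39 = 27
3^4 mod 39 = 3
3^5 mod 39 = 9
3^6 mod 39 = 27
3^7 mod 39 = 3
3^8 mod 39 = 9
3^9 mod 39 = 27
3^10 mod 39 = 3
3^11 mod 39 = 9


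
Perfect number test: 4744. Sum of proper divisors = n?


Proper divisors of 4744: 1, 2, 4, 8, 593, 1186, 2372
Sum = 1 + 2 + 4 + 8 + 593 + 1186 + 2372 = 4166

No, 4744 is not perfect (4166 ≠ 4744)


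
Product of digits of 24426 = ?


2 × 4 × 4 × 2 × 6 = 384


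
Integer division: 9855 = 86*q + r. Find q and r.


9855 = 86 * 114 + 51
Check: 9804 + 51 = 9855

q = 114, r = 51


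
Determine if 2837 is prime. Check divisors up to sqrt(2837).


Check divisors up to sqrt(2837) = 53.2635
No divisors found.
2837 is prime.

Yes, 2837 is prime


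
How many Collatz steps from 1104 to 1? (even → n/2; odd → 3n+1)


1104 → 552 → 276 → 138 → 69 → 208 → 104 → 52 → 26 → 13 → 40 → 20 → 10 → 5 → 16 → 8 → 4 → 2 → 1
Total steps = 18

18 steps


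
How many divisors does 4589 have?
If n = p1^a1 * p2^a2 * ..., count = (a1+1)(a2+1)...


4589 = 13^1 × 353^1
d(4589) = (1+1) × (1+1) = 4

4 divisors


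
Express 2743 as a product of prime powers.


2743 / 13 = 211
211 / 211 = 1
2743 = 13 × 211


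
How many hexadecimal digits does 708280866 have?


708280866 in base 16 = 2A378222
Number of digits = 8

8 digits (base 16)


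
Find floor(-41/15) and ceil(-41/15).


-41/15 = -2.7333
floor = -3
ceil = -2

floor = -3, ceil = -2


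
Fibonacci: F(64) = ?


Sequence: 1, 1, 2, 3, 5, 8, 13, 21, 34, 55, 89, 144, 233, 377, 610, 987, 1597, 2584, 4181, 6765, 10946, 17711, 28657, 46368, 75025, 121393, 196418, 317811, 514229, 832040, 1346269, 2178309, 3524578, 5702887, 9227465, 14930352, 24157817, 39088169, 63245986, 102334155, 165580141, 267914296, 433494437, 701408733, 1134903170, 1836311903, 2971215073, 4807526976, 7778742049, 12586269025, 20365011074, 32951280099, 53316291173, 86267571272, 139583862445, 225851433717, 365435296162, 591286729879, 956722026041, 1548008755920, 2504730781961, 4052739537881, 6557470319842, 10610209857723
F(64) = 10610209857723


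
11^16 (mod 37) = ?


11^1 mod 37 = 11
11^2 mod 37 = 10
11^3 mod 37 = 36
11^4 mod 37 = 26
11^5 mod 37 = 27
11^6 mod 37 = 1
11^7 mod 37 = 11
11^8 mod 37 = 10
11^9 mod 37 = 36
11^10 mod 37 = 26
11^11 mod 37 = 27
11^12 mod 37 = 1
11^13 mod 37 = 11
11^14 mod 37 = 10
11^15 mod 37 = 36
11^16 mod 37 = 26


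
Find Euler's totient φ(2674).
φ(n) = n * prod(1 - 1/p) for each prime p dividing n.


2674 = 2 × 7 × 191
Prime factors: 2, 7, 191
φ(2674) = 2674 × (1-1/2) × (1-1/7) × (1-1/191)
= 2674 × 1/2 × 6/7 × 190/191 = 1140

φ(2674) = 1140


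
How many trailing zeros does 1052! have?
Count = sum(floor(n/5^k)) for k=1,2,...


floor(1052/5) = 210
floor(1052/25) = 42
floor(1052/125) = 8
floor(1052/625) = 1
Total = 261

261 trailing zeros


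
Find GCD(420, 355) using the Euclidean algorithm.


420 = 1 * 355 + 65
355 = 5 * 65 + 30
65 = 2 * 30 + 5
30 = 6 * 5 + 0
GCD = 5


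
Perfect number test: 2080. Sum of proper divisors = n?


Proper divisors of 2080: 1, 2, 4, 5, 8, 10, 13, 16, 20, 26, 32, 40, 52, 65, 80, 104, 130, 160, 208, 260, 416, 520, 1040
Sum = 1 + 2 + 4 + 5 + 8 + 10 + 13 + 16 + 20 + 26 + 32 + 40 + 52 + 65 + 80 + 104 + 130 + 160 + 208 + 260 + 416 + 520 + 1040 = 3212

No, 2080 is not perfect (3212 ≠ 2080)


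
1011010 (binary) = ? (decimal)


1011010 (base 2) = 90 (decimal)
90 (decimal) = 90 (base 10)


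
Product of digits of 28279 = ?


2 × 8 × 2 × 7 × 9 = 2016


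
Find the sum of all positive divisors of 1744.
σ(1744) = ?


Divisors of 1744: 1, 2, 4, 8, 16, 109, 218, 436, 872, 1744
Sum = 1 + 2 + 4 + 8 + 16 + 109 + 218 + 436 + 872 + 1744 = 3410

σ(1744) = 3410


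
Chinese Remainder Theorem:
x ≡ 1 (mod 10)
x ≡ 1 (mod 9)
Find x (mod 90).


M = 10*9 = 90
M1 = M/10 = 9, M2 = M/9 = 10
M1^(-1) mod 10 = 9, M2^(-1) mod 9 = 1
x = 1*9*9 + 1*10*1 = 91
91 mod 90 = 1
Check: 1 mod 10 = 1 ✓, 1 mod 9 = 1 ✓

x ≡ 1 (mod 90)


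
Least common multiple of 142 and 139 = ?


GCD(142, 139) = 1
LCM = 142*139/1 = 19738/1 = 19738

LCM = 19738


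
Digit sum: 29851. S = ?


2 + 9 + 8 + 5 + 1 = 25


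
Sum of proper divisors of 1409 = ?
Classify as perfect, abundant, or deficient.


Proper divisors: 1
Sum = 1 = 1
1 < 1409 → deficient

s(1409) = 1 (deficient)


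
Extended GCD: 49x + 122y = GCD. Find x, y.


Tabular extended Euclidean (each row: r = 49*s + 122*t):
r=49, s=1, t=0
r=122, s=0, t=1
q=0: r=49, s=1, t=0   [49*(1) + 122*(0) = 49]
q=2: r=24, s=-2, t=1   [49*(-2) + 122*(1) = 24]
q=2: r=1, s=5, t=-2   [49*(5) + 122*(-2) = 1]
q=24: r=0, s=-122, t=49   [49*(-122) + 122*(49) = 0]
GCD = 1; from the row with r=1: x=5, y=-2
Check: 49*(5) + 122*(-2) = 245 - 244 = 1

GCD = 1, x = 5, y = -2


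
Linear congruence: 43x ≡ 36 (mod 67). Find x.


GCD(43, 67) = 1, unique solution
a^(-1) mod 67 = 53
x = 53 * 36 mod 67 = 32

x ≡ 32 (mod 67)


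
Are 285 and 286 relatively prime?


Euclidean algorithm:
286 = 1 * 285 + 1
285 = 285 * 1 + 0
GCD(285, 286) = 1

Yes, coprime (GCD = 1)


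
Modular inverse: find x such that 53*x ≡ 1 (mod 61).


Use the extended Euclidean algorithm on (61, 53); each row r = 61*s + 53*t:
r=61, s=1, t=0
r=53, s=0, t=1
q=1: r=8, s=1, t=-1   [61*(1) + 53*(-1) = 8]
q=6: r=5, s=-6, t=7   [61*(-6) + 53*(7) = 5]
q=1: r=3, s=7, t=-8   [61*(7) + 53*(-8) = 3]
q=1: r=2, s=-13, t=15   [61*(-13) + 53*(15) = 2]
q=1: r=1, s=20, t=-23   [61*(20) + 53*(-23) = 1]
q=2: r=0, s=-53, t=61   [61*(-53) + 53*(61) = 0]
GCD = 1 with t = -23, so 53*(-23) ≡ 1 (mod 61)
Inverse = -23 mod 61 = 38
Check: 53 * 38 = 2014 ≡ 1 (mod 61)

53^(-1) ≡ 38 (mod 61)


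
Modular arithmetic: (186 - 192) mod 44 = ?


186 - 192 = -6
-6 mod 44 = 38


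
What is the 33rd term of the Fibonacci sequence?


Sequence: 1, 1, 2, 3, 5, 8, 13, 21, 34, 55, 89, 144, 233, 377, 610, 987, 1597, 2584, 4181, 6765, 10946, 17711, 28657, 46368, 75025, 121393, 196418, 317811, 514229, 832040, 1346269, 2178309, 3524578
F(33) = 3524578


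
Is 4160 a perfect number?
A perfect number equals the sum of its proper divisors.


Proper divisors of 4160: 1, 2, 4, 5, 8, 10, 13, 16, 20, 26, 32, 40, 52, 64, 65, 80, 104, 130, 160, 208, 260, 320, 416, 520, 832, 1040, 2080
Sum = 1 + 2 + 4 + 5 + 8 + 10 + 13 + 16 + 20 + 26 + 32 + 40 + 52 + 64 + 65 + 80 + 104 + 130 + 160 + 208 + 260 + 320 + 416 + 520 + 832 + 1040 + 2080 = 6508

No, 4160 is not perfect (6508 ≠ 4160)


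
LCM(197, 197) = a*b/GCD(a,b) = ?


GCD(197, 197) = 197
LCM = 197*197/197 = 38809/197 = 197

LCM = 197


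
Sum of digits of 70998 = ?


7 + 0 + 9 + 9 + 8 = 33


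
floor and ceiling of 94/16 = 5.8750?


94/16 = 5.8750
floor = 5
ceil = 6

floor = 5, ceil = 6


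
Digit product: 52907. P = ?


5 × 2 × 9 × 0 × 7 = 0


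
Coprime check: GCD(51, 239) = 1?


Euclidean algorithm:
239 = 4 * 51 + 35
51 = 1 * 35 + 16
35 = 2 * 16 + 3
16 = 5 * 3 + 1
3 = 3 * 1 + 0
GCD(51, 239) = 1

Yes, coprime (GCD = 1)


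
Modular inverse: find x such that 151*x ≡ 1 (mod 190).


Use the extended Euclidean algorithm on (190, 151); each row r = 190*s + 151*t:
r=190, s=1, t=0
r=151, s=0, t=1
q=1: r=39, s=1, t=-1   [190*(1) + 151*(-1) = 39]
q=3: r=34, s=-3, t=4   [190*(-3) + 151*(4) = 34]
q=1: r=5, s=4, t=-5   [190*(4) + 151*(-5) = 5]
q=6: r=4, s=-27, t=34   [190*(-27) + 151*(34) = 4]
q=1: r=1, s=31, t=-39   [190*(31) + 151*(-39) = 1]
q=4: r=0, s=-151, t=190   [190*(-151) + 151*(190) = 0]
GCD = 1 with t = -39, so 151*(-39) ≡ 1 (mod 190)
Inverse = -39 mod 190 = 151
Check: 151 * 151 = 22801 ≡ 1 (mod 190)

151^(-1) ≡ 151 (mod 190)


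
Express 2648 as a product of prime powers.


2648 / 2 = 1324
1324 / 2 = 662
662 / 2 = 331
331 / 331 = 1
2648 = 2^3 × 331


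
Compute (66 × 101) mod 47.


66 × 101 = 6666
6666 mod 47 = 39


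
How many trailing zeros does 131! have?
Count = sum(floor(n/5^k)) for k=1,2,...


floor(131/5) = 26
floor(131/25) = 5
floor(131/125) = 1
Total = 32

32 trailing zeros


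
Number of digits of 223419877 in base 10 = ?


223419877 has 9 digits in base 10
floor(log10(223419877)) + 1 = floor(8.3491) + 1 = 9

9 digits (base 10)


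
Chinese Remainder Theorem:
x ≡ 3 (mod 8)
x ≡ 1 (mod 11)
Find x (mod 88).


M = 8*11 = 88
M1 = M/8 = 11, M2 = M/11 = 8
M1^(-1) mod 8 = 3, M2^(-1) mod 11 = 7
x = 3*11*3 + 1*8*7 = 155
155 mod 88 = 67
Check: 67 mod 8 = 3 ✓, 67 mod 11 = 1 ✓

x ≡ 67 (mod 88)


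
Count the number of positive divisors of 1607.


1607 = 1607^1
d(1607) = (1+1) = 2

2 divisors


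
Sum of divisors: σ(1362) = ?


Divisors of 1362: 1, 2, 3, 6, 227, 454, 681, 1362
Sum = 1 + 2 + 3 + 6 + 227 + 454 + 681 + 1362 = 2736

σ(1362) = 2736


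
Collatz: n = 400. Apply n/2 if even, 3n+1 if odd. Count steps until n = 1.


400 → 200 → 100 → 50 → 25 → 76 → 38 → 19 → 58 → 29 → 88 → 44 → 22 → 11 → 34 → 17 → 52 → 26 → 13 → 40 → 20 → 10 → 5 → 16 → 8 → 4 → 2 → 1
Total steps = 27

27 steps


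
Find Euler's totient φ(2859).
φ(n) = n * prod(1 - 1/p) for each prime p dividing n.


2859 = 3 × 953
Prime factors: 3, 953
φ(2859) = 2859 × (1-1/3) × (1-1/953)
= 2859 × 2/3 × 952/953 = 1904

φ(2859) = 1904


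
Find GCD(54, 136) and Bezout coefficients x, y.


Tabular extended Euclidean (each row: r = 54*s + 136*t):
r=54, s=1, t=0
r=136, s=0, t=1
q=0: r=54, s=1, t=0   [54*(1) + 136*(0) = 54]
q=2: r=28, s=-2, t=1   [54*(-2) + 136*(1) = 28]
q=1: r=26, s=3, t=-1   [54*(3) + 136*(-1) = 26]
q=1: r=2, s=-5, t=2   [54*(-5) + 136*(2) = 2]
q=13: r=0, s=68, t=-27   [54*(68) + 136*(-27) = 0]
GCD = 2; from the row with r=2: x=-5, y=2
Check: 54*(-5) + 136*(2) = -270 + 272 = 2

GCD = 2, x = -5, y = 2


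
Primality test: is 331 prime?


Check divisors up to sqrt(331) = 18.1934
No divisors found.
331 is prime.

Yes, 331 is prime


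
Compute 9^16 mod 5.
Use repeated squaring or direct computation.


9^1 mod 5 = 4
9^2 mod 5 = 1
9^3 mod 5 = 4
9^4 mod 5 = 1
9^5 mod 5 = 4
9^6 mod 5 = 1
9^7 mod 5 = 4
9^8 mod 5 = 1
9^9 mod 5 = 4
9^10 mod 5 = 1
9^11 mod 5 = 4
9^12 mod 5 = 1
9^13 mod 5 = 4
9^14 mod 5 = 1
9^15 mod 5 = 4
9^16 mod 5 = 1


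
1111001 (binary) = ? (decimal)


1111001 (base 2) = 121 (decimal)
121 (decimal) = 121 (base 10)


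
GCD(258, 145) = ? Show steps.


258 = 1 * 145 + 113
145 = 1 * 113 + 32
113 = 3 * 32 + 17
32 = 1 * 17 + 15
17 = 1 * 15 + 2
15 = 7 * 2 + 1
2 = 2 * 1 + 0
GCD = 1


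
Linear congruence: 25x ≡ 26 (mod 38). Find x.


GCD(25, 38) = 1, unique solution
a^(-1) mod 38 = 35
x = 35 * 26 mod 38 = 36

x ≡ 36 (mod 38)


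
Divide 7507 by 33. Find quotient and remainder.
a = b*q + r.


7507 = 33 * 227 + 16
Check: 7491 + 16 = 7507

q = 227, r = 16


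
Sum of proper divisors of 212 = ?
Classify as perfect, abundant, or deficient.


Proper divisors: 1, 2, 4, 53, 106
Sum = 1 + 2 + 4 + 53 + 106 = 166
166 < 212 → deficient

s(212) = 166 (deficient)


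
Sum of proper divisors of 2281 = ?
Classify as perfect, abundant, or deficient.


Proper divisors: 1
Sum = 1 = 1
1 < 2281 → deficient

s(2281) = 1 (deficient)


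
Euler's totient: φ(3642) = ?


3642 = 2 × 3 × 607
Prime factors: 2, 3, 607
φ(3642) = 3642 × (1-1/2) × (1-1/3) × (1-1/607)
= 3642 × 1/2 × 2/3 × 606/607 = 1212

φ(3642) = 1212


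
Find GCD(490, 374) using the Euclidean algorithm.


490 = 1 * 374 + 116
374 = 3 * 116 + 26
116 = 4 * 26 + 12
26 = 2 * 12 + 2
12 = 6 * 2 + 0
GCD = 2


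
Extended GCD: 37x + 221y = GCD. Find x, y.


Tabular extended Euclidean (each row: r = 37*s + 221*t):
r=37, s=1, t=0
r=221, s=0, t=1
q=0: r=37, s=1, t=0   [37*(1) + 221*(0) = 37]
q=5: r=36, s=-5, t=1   [37*(-5) + 221*(1) = 36]
q=1: r=1, s=6, t=-1   [37*(6) + 221*(-1) = 1]
q=36: r=0, s=-221, t=37   [37*(-221) + 221*(37) = 0]
GCD = 1; from the row with r=1: x=6, y=-1
Check: 37*(6) + 221*(-1) = 222 - 221 = 1

GCD = 1, x = 6, y = -1


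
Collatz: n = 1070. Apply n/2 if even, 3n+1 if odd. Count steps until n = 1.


1070 → 535 → 1606 → 803 → 2410 → 1205 → 3616 → 1808 → 904 → 452 → 226 → 113 → 340 → 170 → 85 → 256 → 128 → 64 → 32 → 16 → 8 → 4 → 2 → 1
Total steps = 23

23 steps


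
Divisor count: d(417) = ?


417 = 3^1 × 139^1
d(417) = (1+1) × (1+1) = 4

4 divisors


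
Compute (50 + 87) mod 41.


50 + 87 = 137
137 mod 41 = 14


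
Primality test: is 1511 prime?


Check divisors up to sqrt(1511) = 38.8716
No divisors found.
1511 is prime.

Yes, 1511 is prime


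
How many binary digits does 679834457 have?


679834457 in base 2 = 101000100001010111001101011001
Number of digits = 30

30 digits (base 2)


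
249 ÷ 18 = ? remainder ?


249 = 18 * 13 + 15
Check: 234 + 15 = 249

q = 13, r = 15


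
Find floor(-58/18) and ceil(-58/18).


-58/18 = -3.2222
floor = -4
ceil = -3

floor = -4, ceil = -3


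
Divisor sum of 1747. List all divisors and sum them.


Divisors of 1747: 1, 1747
Sum = 1 + 1747 = 1748

σ(1747) = 1748


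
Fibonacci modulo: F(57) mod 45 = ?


F(k) mod 45 for k=1..57:
1, 1, 2, 3, 5, 8, 13, 21, 34, 10, 44, 9, 8, 17, 25, 42, 22, 19, 41, 15, 11, 26, 37, 18, 10, 28, 38, 21, 14, 35, 4, 39, 43, 37, 35, 27, 17, 44, 16, 15, 31, 1, 32, 33, 20, 8, 28, 36, 19, 10, 29, 39, 23, 17, 40, 12, 7
F(57) mod 45 = 7


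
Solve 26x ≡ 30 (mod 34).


GCD(26, 34) = 2 divides 30
Divide: 13x ≡ 15 (mod 17)
x ≡ 9 (mod 17)


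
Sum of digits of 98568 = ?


9 + 8 + 5 + 6 + 8 = 36


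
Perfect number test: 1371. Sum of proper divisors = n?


Proper divisors of 1371: 1, 3, 457
Sum = 1 + 3 + 457 = 461

No, 1371 is not perfect (461 ≠ 1371)


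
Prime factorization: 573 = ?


573 / 3 = 191
191 / 191 = 1
573 = 3 × 191


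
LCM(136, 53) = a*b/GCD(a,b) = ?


GCD(136, 53) = 1
LCM = 136*53/1 = 7208/1 = 7208

LCM = 7208


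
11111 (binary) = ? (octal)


11111 (base 2) = 31 (decimal)
31 (decimal) = 37 (base 8)


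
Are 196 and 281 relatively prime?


Euclidean algorithm:
281 = 1 * 196 + 85
196 = 2 * 85 + 26
85 = 3 * 26 + 7
26 = 3 * 7 + 5
7 = 1 * 5 + 2
5 = 2 * 2 + 1
2 = 2 * 1 + 0
GCD(196, 281) = 1

Yes, coprime (GCD = 1)


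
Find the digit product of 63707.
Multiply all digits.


6 × 3 × 7 × 0 × 7 = 0


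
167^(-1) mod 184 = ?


Use the extended Euclidean algorithm on (184, 167); each row r = 184*s + 167*t:
r=184, s=1, t=0
r=167, s=0, t=1
q=1: r=17, s=1, t=-1   [184*(1) + 167*(-1) = 17]
q=9: r=14, s=-9, t=10   [184*(-9) + 167*(10) = 14]
q=1: r=3, s=10, t=-11   [184*(10) + 167*(-11) = 3]
q=4: r=2, s=-49, t=54   [184*(-49) + 167*(54) = 2]
q=1: r=1, s=59, t=-65   [184*(59) + 167*(-65) = 1]
q=2: r=0, s=-167, t=184   [184*(-167) + 167*(184) = 0]
GCD = 1 with t = -65, so 167*(-65) ≡ 1 (mod 184)
Inverse = -65 mod 184 = 119
Check: 167 * 119 = 19873 ≡ 1 (mod 184)

167^(-1) ≡ 119 (mod 184)


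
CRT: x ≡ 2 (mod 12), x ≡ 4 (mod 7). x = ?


M = 12*7 = 84
M1 = M/12 = 7, M2 = M/7 = 12
M1^(-1) mod 12 = 7, M2^(-1) mod 7 = 3
x = 2*7*7 + 4*12*3 = 242
242 mod 84 = 74
Check: 74 mod 12 = 2 ✓, 74 mod 7 = 4 ✓

x ≡ 74 (mod 84)


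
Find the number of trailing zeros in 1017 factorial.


floor(1017/5) = 203
floor(1017/25) = 40
floor(1017/125) = 8
floor(1017/625) = 1
Total = 252

252 trailing zeros


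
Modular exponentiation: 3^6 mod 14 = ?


3^1 mod 14 = 3
3^2 mod 14 = 9
3^3 mod 14 = 13
3^4 mod 14 = 11
3^5 mod 14 = 5
3^6 mod 14 = 1


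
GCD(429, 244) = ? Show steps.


429 = 1 * 244 + 185
244 = 1 * 185 + 59
185 = 3 * 59 + 8
59 = 7 * 8 + 3
8 = 2 * 3 + 2
3 = 1 * 2 + 1
2 = 2 * 1 + 0
GCD = 1


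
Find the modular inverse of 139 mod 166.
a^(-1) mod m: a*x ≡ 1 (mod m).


Use the extended Euclidean algorithm on (166, 139); each row r = 166*s + 139*t:
r=166, s=1, t=0
r=139, s=0, t=1
q=1: r=27, s=1, t=-1   [166*(1) + 139*(-1) = 27]
q=5: r=4, s=-5, t=6   [166*(-5) + 139*(6) = 4]
q=6: r=3, s=31, t=-37   [166*(31) + 139*(-37) = 3]
q=1: r=1, s=-36, t=43   [166*(-36) + 139*(43) = 1]
q=3: r=0, s=139, t=-166   [166*(139) + 139*(-166) = 0]
GCD = 1 with t = 43, so 139*(43) ≡ 1 (mod 166)
Inverse = 43 mod 166 = 43
Check: 139 * 43 = 5977 ≡ 1 (mod 166)

139^(-1) ≡ 43 (mod 166)


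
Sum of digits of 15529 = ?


1 + 5 + 5 + 2 + 9 = 22


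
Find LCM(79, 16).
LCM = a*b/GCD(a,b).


GCD(79, 16) = 1
LCM = 79*16/1 = 1264/1 = 1264

LCM = 1264


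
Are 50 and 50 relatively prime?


Euclidean algorithm:
50 = 1 * 50 + 0
GCD(50, 50) = 50

No, not coprime (GCD = 50)


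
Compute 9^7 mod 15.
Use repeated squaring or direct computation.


9^1 mod 15 = 9
9^2 mod 15 = 6
9^3 mod 15 = 9
9^4 mod 15 = 6
9^5 mod 15 = 9
9^6 mod 15 = 6
9^7 mod 15 = 9


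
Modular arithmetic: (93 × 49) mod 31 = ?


93 × 49 = 4557
4557 mod 31 = 0


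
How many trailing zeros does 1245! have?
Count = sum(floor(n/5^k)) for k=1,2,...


floor(1245/5) = 249
floor(1245/25) = 49
floor(1245/125) = 9
floor(1245/625) = 1
Total = 308

308 trailing zeros


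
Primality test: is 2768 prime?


2768 / 2 = 1384 (exact division)
2768 is NOT prime.

No, 2768 is not prime


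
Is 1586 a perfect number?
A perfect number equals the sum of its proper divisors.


Proper divisors of 1586: 1, 2, 13, 26, 61, 122, 793
Sum = 1 + 2 + 13 + 26 + 61 + 122 + 793 = 1018

No, 1586 is not perfect (1018 ≠ 1586)


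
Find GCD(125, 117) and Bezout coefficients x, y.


Tabular extended Euclidean (each row: r = 125*s + 117*t):
r=125, s=1, t=0
r=117, s=0, t=1
q=1: r=8, s=1, t=-1   [125*(1) + 117*(-1) = 8]
q=14: r=5, s=-14, t=15   [125*(-14) + 117*(15) = 5]
q=1: r=3, s=15, t=-16   [125*(15) + 117*(-16) = 3]
q=1: r=2, s=-29, t=31   [125*(-29) + 117*(31) = 2]
q=1: r=1, s=44, t=-47   [125*(44) + 117*(-47) = 1]
q=2: r=0, s=-117, t=125   [125*(-117) + 117*(125) = 0]
GCD = 1; from the row with r=1: x=44, y=-47
Check: 125*(44) + 117*(-47) = 5500 - 5499 = 1

GCD = 1, x = 44, y = -47


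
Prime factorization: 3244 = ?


3244 / 2 = 1622
1622 / 2 = 811
811 / 811 = 1
3244 = 2^2 × 811


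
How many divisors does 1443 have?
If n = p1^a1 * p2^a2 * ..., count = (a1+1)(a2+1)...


1443 = 3^1 × 13^1 × 37^1
d(1443) = (1+1) × (1+1) × (1+1) = 8

8 divisors


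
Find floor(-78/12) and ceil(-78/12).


-78/12 = -6.5000
floor = -7
ceil = -6

floor = -7, ceil = -6


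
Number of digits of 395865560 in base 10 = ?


395865560 has 9 digits in base 10
floor(log10(395865560)) + 1 = floor(8.5975) + 1 = 9

9 digits (base 10)


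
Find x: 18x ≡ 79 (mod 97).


GCD(18, 97) = 1, unique solution
a^(-1) mod 97 = 27
x = 27 * 79 mod 97 = 96

x ≡ 96 (mod 97)


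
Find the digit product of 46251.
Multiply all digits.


4 × 6 × 2 × 5 × 1 = 240


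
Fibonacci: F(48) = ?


Sequence: 1, 1, 2, 3, 5, 8, 13, 21, 34, 55, 89, 144, 233, 377, 610, 987, 1597, 2584, 4181, 6765, 10946, 17711, 28657, 46368, 75025, 121393, 196418, 317811, 514229, 832040, 1346269, 2178309, 3524578, 5702887, 9227465, 14930352, 24157817, 39088169, 63245986, 102334155, 165580141, 267914296, 433494437, 701408733, 1134903170, 1836311903, 2971215073, 4807526976
F(48) = 4807526976


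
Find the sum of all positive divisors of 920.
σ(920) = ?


Divisors of 920: 1, 2, 4, 5, 8, 10, 20, 23, 40, 46, 92, 115, 184, 230, 460, 920
Sum = 1 + 2 + 4 + 5 + 8 + 10 + 20 + 23 + 40 + 46 + 92 + 115 + 184 + 230 + 460 + 920 = 2160

σ(920) = 2160


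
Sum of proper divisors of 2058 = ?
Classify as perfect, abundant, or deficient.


Proper divisors: 1, 2, 3, 6, 7, 14, 21, 42, 49, 98, 147, 294, 343, 686, 1029
Sum = 1 + 2 + 3 + 6 + 7 + 14 + 21 + 42 + 49 + 98 + 147 + 294 + 343 + 686 + 1029 = 2742
2742 > 2058 → abundant

s(2058) = 2742 (abundant)


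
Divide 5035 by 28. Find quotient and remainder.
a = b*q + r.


5035 = 28 * 179 + 23
Check: 5012 + 23 = 5035

q = 179, r = 23


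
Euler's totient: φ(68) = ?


68 = 2^2 × 17
Prime factors: 2, 17
φ(68) = 68 × (1-1/2) × (1-1/17)
= 68 × 1/2 × 16/17 = 32

φ(68) = 32


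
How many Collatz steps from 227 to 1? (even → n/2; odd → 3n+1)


227 → 682 → 341 → 1024 → 512 → 256 → 128 → 64 → 32 → 16 → 8 → 4 → 2 → 1
Total steps = 13

13 steps


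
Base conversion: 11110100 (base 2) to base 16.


11110100 (base 2) = 244 (decimal)
244 (decimal) = F4 (base 16)


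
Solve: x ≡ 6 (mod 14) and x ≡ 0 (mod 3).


M = 14*3 = 42
M1 = M/14 = 3, M2 = M/3 = 14
M1^(-1) mod 14 = 5, M2^(-1) mod 3 = 2
x = 6*3*5 + 0*14*2 = 90
90 mod 42 = 6
Check: 6 mod 14 = 6 ✓, 6 mod 3 = 0 ✓

x ≡ 6 (mod 42)


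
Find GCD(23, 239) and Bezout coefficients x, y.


Tabular extended Euclidean (each row: r = 23*s + 239*t):
r=23, s=1, t=0
r=239, s=0, t=1
q=0: r=23, s=1, t=0   [23*(1) + 239*(0) = 23]
q=10: r=9, s=-10, t=1   [23*(-10) + 239*(1) = 9]
q=2: r=5, s=21, t=-2   [23*(21) + 239*(-2) = 5]
q=1: r=4, s=-31, t=3   [23*(-31) + 239*(3) = 4]
q=1: r=1, s=52, t=-5   [23*(52) + 239*(-5) = 1]
q=4: r=0, s=-239, t=23   [23*(-239) + 239*(23) = 0]
GCD = 1; from the row with r=1: x=52, y=-5
Check: 23*(52) + 239*(-5) = 1196 - 1195 = 1

GCD = 1, x = 52, y = -5


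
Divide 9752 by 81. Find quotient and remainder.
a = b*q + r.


9752 = 81 * 120 + 32
Check: 9720 + 32 = 9752

q = 120, r = 32


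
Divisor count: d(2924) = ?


2924 = 2^2 × 17^1 × 43^1
d(2924) = (2+1) × (1+1) × (1+1) = 12

12 divisors


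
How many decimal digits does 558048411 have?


558048411 has 9 digits in base 10
floor(log10(558048411)) + 1 = floor(8.7467) + 1 = 9

9 digits (base 10)


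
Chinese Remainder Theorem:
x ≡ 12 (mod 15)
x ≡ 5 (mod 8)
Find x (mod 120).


M = 15*8 = 120
M1 = M/15 = 8, M2 = M/8 = 15
M1^(-1) mod 15 = 2, M2^(-1) mod 8 = 7
x = 12*8*2 + 5*15*7 = 717
717 mod 120 = 117
Check: 117 mod 15 = 12 ✓, 117 mod 8 = 5 ✓

x ≡ 117 (mod 120)


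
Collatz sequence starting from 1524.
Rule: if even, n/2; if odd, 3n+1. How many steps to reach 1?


1524 → 762 → 381 → 1144 → 572 → 286 → 143 → 430 → 215 → 646 → 323 → 970 → 485 → 1456 → 728 → 364 → 182 → 91 → 274 → 137 → 412 → 206 → 103 → 310 → 155 → 466 → 233 → 700 → 350 → 175 → 526 → 263 → 790 → 395 → 1186 → 593 → 1780 → 890 → 445 → 1336 → 668 → 334 → 167 → 502 → 251 → 754 → 377 → 1132 → 566 → 283 → 850 → 425 → 1276 → 638 → 319 → 958 → 479 → 1438 → 719 → 2158 → 1079 → 3238 → 1619 → 4858 → 2429 → 7288 → 3644 → 1822 → 911 → 2734 → 1367 → 4102 → 2051 → 6154 → 3077 → 9232 → 4616 → 2308 → 1154 → 577 → 1732 → 866 → 433 → 1300 → 650 → 325 → 976 → 488 → 244 → 122 → 61 → 184 → 92 → 46 → 23 → 70 → 35 → 106 → 53 → 160 → 80 → 40 → 20 → 10 → 5 → 16 → 8 → 4 → 2 → 1
Total steps = 109

109 steps


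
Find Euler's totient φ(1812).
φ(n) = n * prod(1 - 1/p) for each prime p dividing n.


1812 = 2^2 × 3 × 151
Prime factors: 2, 3, 151
φ(1812) = 1812 × (1-1/2) × (1-1/3) × (1-1/151)
= 1812 × 1/2 × 2/3 × 150/151 = 600

φ(1812) = 600


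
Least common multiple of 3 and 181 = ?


GCD(3, 181) = 1
LCM = 3*181/1 = 543/1 = 543

LCM = 543


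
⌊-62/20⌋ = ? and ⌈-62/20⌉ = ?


-62/20 = -3.1000
floor = -4
ceil = -3

floor = -4, ceil = -3
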